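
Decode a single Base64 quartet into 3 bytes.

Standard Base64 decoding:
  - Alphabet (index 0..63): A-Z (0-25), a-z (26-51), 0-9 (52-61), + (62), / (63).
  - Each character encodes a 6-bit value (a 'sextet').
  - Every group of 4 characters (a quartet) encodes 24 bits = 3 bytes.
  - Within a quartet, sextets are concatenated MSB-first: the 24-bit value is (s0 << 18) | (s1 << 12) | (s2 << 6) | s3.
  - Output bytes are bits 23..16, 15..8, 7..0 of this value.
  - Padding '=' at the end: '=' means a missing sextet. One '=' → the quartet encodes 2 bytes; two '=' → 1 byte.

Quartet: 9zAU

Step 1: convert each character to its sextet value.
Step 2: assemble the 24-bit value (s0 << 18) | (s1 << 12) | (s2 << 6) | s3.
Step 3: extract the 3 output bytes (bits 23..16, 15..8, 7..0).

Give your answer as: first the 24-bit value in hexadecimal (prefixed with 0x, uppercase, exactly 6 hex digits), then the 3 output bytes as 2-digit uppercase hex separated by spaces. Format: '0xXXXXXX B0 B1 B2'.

Answer: 0xF73014 F7 30 14

Derivation:
Sextets: 9=61, z=51, A=0, U=20
24-bit: (61<<18) | (51<<12) | (0<<6) | 20
      = 0xF40000 | 0x033000 | 0x000000 | 0x000014
      = 0xF73014
Bytes: (v>>16)&0xFF=F7, (v>>8)&0xFF=30, v&0xFF=14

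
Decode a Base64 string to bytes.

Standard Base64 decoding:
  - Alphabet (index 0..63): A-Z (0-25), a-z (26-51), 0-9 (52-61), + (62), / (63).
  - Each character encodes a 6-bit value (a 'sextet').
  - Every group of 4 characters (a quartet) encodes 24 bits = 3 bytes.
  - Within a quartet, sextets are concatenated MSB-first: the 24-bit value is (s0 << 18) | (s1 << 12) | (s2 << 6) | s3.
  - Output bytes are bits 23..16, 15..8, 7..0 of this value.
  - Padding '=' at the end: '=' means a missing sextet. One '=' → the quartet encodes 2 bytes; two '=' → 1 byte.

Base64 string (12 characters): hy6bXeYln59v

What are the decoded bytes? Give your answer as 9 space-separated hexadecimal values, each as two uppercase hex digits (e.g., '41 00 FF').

Answer: 87 2E 9B 5D E6 25 9F 9F 6F

Derivation:
After char 0 ('h'=33): chars_in_quartet=1 acc=0x21 bytes_emitted=0
After char 1 ('y'=50): chars_in_quartet=2 acc=0x872 bytes_emitted=0
After char 2 ('6'=58): chars_in_quartet=3 acc=0x21CBA bytes_emitted=0
After char 3 ('b'=27): chars_in_quartet=4 acc=0x872E9B -> emit 87 2E 9B, reset; bytes_emitted=3
After char 4 ('X'=23): chars_in_quartet=1 acc=0x17 bytes_emitted=3
After char 5 ('e'=30): chars_in_quartet=2 acc=0x5DE bytes_emitted=3
After char 6 ('Y'=24): chars_in_quartet=3 acc=0x17798 bytes_emitted=3
After char 7 ('l'=37): chars_in_quartet=4 acc=0x5DE625 -> emit 5D E6 25, reset; bytes_emitted=6
After char 8 ('n'=39): chars_in_quartet=1 acc=0x27 bytes_emitted=6
After char 9 ('5'=57): chars_in_quartet=2 acc=0x9F9 bytes_emitted=6
After char 10 ('9'=61): chars_in_quartet=3 acc=0x27E7D bytes_emitted=6
After char 11 ('v'=47): chars_in_quartet=4 acc=0x9F9F6F -> emit 9F 9F 6F, reset; bytes_emitted=9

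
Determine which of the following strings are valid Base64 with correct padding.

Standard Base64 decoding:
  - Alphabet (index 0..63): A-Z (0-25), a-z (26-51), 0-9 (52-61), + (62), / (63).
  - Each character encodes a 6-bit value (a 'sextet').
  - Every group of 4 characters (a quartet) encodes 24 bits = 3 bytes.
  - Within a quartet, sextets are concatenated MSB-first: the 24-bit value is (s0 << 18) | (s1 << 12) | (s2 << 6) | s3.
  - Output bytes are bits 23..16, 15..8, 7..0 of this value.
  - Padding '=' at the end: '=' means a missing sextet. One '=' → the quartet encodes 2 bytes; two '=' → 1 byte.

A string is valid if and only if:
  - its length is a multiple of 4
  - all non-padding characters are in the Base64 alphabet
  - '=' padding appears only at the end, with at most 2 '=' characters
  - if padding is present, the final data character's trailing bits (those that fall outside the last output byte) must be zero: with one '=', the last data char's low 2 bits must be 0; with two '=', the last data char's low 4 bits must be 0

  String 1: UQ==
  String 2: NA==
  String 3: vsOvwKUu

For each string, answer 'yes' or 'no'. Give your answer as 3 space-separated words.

String 1: 'UQ==' → valid
String 2: 'NA==' → valid
String 3: 'vsOvwKUu' → valid

Answer: yes yes yes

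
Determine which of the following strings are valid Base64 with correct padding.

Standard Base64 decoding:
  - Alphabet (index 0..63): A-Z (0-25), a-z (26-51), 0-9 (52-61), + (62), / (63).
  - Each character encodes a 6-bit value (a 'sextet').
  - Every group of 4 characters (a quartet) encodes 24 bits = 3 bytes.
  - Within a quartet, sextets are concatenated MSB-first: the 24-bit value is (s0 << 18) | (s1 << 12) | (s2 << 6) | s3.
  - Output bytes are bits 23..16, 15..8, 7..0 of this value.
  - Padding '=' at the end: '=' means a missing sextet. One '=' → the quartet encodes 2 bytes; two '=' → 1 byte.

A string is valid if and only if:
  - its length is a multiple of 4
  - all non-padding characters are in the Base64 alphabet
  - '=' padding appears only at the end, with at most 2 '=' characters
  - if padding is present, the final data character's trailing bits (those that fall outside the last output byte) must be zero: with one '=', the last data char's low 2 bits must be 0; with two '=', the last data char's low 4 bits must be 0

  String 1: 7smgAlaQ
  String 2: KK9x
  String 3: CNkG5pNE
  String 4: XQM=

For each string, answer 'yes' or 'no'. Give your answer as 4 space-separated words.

String 1: '7smgAlaQ' → valid
String 2: 'KK9x' → valid
String 3: 'CNkG5pNE' → valid
String 4: 'XQM=' → valid

Answer: yes yes yes yes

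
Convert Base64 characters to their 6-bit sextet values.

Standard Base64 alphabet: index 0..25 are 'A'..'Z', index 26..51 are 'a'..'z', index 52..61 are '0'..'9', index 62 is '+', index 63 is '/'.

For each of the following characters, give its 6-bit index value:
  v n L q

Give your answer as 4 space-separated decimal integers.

Answer: 47 39 11 42

Derivation:
'v': a..z range, 26 + ord('v') − ord('a') = 47
'n': a..z range, 26 + ord('n') − ord('a') = 39
'L': A..Z range, ord('L') − ord('A') = 11
'q': a..z range, 26 + ord('q') − ord('a') = 42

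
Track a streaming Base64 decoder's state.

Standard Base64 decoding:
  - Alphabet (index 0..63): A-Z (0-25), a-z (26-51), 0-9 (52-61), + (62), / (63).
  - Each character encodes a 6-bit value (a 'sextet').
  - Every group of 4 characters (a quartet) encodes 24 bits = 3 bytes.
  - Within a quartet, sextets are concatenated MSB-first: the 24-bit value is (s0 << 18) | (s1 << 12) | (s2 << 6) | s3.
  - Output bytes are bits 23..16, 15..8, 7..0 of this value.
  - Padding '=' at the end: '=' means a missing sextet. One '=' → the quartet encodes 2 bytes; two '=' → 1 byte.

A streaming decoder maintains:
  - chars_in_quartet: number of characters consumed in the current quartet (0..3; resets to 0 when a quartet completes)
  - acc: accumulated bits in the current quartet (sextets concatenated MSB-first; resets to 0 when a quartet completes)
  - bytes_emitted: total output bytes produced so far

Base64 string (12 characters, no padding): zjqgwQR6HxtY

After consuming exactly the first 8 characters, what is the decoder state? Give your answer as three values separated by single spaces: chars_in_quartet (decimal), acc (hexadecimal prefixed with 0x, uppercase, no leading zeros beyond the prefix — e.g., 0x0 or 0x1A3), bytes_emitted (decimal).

Answer: 0 0x0 6

Derivation:
After char 0 ('z'=51): chars_in_quartet=1 acc=0x33 bytes_emitted=0
After char 1 ('j'=35): chars_in_quartet=2 acc=0xCE3 bytes_emitted=0
After char 2 ('q'=42): chars_in_quartet=3 acc=0x338EA bytes_emitted=0
After char 3 ('g'=32): chars_in_quartet=4 acc=0xCE3AA0 -> emit CE 3A A0, reset; bytes_emitted=3
After char 4 ('w'=48): chars_in_quartet=1 acc=0x30 bytes_emitted=3
After char 5 ('Q'=16): chars_in_quartet=2 acc=0xC10 bytes_emitted=3
After char 6 ('R'=17): chars_in_quartet=3 acc=0x30411 bytes_emitted=3
After char 7 ('6'=58): chars_in_quartet=4 acc=0xC1047A -> emit C1 04 7A, reset; bytes_emitted=6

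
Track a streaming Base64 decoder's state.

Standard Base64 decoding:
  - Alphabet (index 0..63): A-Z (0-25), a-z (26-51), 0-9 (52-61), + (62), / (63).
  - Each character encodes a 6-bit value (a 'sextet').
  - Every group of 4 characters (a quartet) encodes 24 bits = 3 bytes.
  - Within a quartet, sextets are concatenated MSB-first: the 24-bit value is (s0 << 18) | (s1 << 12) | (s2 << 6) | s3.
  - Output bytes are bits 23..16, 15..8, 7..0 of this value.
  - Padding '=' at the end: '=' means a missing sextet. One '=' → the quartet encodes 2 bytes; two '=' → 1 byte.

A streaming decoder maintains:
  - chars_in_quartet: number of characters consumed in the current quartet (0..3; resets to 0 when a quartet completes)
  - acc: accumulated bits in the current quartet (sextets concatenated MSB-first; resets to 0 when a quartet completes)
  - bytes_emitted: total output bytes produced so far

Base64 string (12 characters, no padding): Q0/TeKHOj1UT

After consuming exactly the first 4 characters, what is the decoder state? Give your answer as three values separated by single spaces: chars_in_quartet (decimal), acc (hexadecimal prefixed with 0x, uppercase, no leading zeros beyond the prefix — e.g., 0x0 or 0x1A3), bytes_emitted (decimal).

Answer: 0 0x0 3

Derivation:
After char 0 ('Q'=16): chars_in_quartet=1 acc=0x10 bytes_emitted=0
After char 1 ('0'=52): chars_in_quartet=2 acc=0x434 bytes_emitted=0
After char 2 ('/'=63): chars_in_quartet=3 acc=0x10D3F bytes_emitted=0
After char 3 ('T'=19): chars_in_quartet=4 acc=0x434FD3 -> emit 43 4F D3, reset; bytes_emitted=3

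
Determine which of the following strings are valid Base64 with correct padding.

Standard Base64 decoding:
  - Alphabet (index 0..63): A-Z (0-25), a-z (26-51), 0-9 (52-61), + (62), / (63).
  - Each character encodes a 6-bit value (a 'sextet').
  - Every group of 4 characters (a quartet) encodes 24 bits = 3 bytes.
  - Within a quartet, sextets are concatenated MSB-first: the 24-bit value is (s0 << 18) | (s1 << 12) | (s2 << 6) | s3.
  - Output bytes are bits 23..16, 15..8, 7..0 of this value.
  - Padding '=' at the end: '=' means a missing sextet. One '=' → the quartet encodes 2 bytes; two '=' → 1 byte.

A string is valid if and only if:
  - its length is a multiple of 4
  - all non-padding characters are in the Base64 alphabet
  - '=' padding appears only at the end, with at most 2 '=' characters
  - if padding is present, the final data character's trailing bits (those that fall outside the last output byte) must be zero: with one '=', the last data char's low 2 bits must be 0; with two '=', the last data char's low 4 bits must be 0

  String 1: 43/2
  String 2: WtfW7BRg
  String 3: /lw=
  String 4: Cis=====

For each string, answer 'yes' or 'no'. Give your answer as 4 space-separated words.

String 1: '43/2' → valid
String 2: 'WtfW7BRg' → valid
String 3: '/lw=' → valid
String 4: 'Cis=====' → invalid (5 pad chars (max 2))

Answer: yes yes yes no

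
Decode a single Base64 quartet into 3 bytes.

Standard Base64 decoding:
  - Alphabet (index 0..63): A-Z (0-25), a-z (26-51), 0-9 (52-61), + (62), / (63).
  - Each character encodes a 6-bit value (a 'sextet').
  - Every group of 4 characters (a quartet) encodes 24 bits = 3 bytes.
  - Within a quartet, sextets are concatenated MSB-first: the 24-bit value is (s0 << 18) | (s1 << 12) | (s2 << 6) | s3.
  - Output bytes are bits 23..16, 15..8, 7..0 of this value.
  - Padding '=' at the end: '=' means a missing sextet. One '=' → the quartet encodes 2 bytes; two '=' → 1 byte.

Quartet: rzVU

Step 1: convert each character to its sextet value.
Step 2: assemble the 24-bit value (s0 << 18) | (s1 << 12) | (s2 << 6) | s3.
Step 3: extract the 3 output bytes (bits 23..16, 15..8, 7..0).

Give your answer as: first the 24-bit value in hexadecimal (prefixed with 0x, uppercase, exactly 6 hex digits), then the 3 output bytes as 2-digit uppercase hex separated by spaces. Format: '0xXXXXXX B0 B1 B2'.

Answer: 0xAF3554 AF 35 54

Derivation:
Sextets: r=43, z=51, V=21, U=20
24-bit: (43<<18) | (51<<12) | (21<<6) | 20
      = 0xAC0000 | 0x033000 | 0x000540 | 0x000014
      = 0xAF3554
Bytes: (v>>16)&0xFF=AF, (v>>8)&0xFF=35, v&0xFF=54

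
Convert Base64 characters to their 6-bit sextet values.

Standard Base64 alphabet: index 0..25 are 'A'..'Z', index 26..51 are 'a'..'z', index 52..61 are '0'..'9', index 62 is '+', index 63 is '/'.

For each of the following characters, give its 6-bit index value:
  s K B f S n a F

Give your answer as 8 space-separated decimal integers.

's': a..z range, 26 + ord('s') − ord('a') = 44
'K': A..Z range, ord('K') − ord('A') = 10
'B': A..Z range, ord('B') − ord('A') = 1
'f': a..z range, 26 + ord('f') − ord('a') = 31
'S': A..Z range, ord('S') − ord('A') = 18
'n': a..z range, 26 + ord('n') − ord('a') = 39
'a': a..z range, 26 + ord('a') − ord('a') = 26
'F': A..Z range, ord('F') − ord('A') = 5

Answer: 44 10 1 31 18 39 26 5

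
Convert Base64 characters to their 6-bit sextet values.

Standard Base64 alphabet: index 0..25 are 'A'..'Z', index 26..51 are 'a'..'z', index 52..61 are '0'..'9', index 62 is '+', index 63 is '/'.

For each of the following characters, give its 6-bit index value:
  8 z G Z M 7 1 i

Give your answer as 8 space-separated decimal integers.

'8': 0..9 range, 52 + ord('8') − ord('0') = 60
'z': a..z range, 26 + ord('z') − ord('a') = 51
'G': A..Z range, ord('G') − ord('A') = 6
'Z': A..Z range, ord('Z') − ord('A') = 25
'M': A..Z range, ord('M') − ord('A') = 12
'7': 0..9 range, 52 + ord('7') − ord('0') = 59
'1': 0..9 range, 52 + ord('1') − ord('0') = 53
'i': a..z range, 26 + ord('i') − ord('a') = 34

Answer: 60 51 6 25 12 59 53 34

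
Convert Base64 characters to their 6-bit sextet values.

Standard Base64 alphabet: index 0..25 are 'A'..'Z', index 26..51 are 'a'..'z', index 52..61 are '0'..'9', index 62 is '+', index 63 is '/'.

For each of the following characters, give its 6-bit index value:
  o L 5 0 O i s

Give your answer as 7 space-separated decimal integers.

'o': a..z range, 26 + ord('o') − ord('a') = 40
'L': A..Z range, ord('L') − ord('A') = 11
'5': 0..9 range, 52 + ord('5') − ord('0') = 57
'0': 0..9 range, 52 + ord('0') − ord('0') = 52
'O': A..Z range, ord('O') − ord('A') = 14
'i': a..z range, 26 + ord('i') − ord('a') = 34
's': a..z range, 26 + ord('s') − ord('a') = 44

Answer: 40 11 57 52 14 34 44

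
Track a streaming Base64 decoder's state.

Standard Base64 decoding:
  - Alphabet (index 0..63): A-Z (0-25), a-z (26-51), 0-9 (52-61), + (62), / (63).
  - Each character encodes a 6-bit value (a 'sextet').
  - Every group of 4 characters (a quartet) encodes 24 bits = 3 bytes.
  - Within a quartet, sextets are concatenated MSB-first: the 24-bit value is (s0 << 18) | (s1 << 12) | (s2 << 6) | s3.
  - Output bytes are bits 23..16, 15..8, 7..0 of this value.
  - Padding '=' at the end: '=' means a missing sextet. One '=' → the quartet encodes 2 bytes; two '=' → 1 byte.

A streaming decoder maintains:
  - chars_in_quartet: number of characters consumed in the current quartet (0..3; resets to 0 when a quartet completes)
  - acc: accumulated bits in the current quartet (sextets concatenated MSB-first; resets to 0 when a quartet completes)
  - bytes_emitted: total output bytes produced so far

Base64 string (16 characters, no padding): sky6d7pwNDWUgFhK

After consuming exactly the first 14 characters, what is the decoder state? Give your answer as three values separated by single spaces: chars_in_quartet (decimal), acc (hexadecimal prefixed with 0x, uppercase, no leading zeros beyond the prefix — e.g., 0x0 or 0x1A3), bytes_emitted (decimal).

After char 0 ('s'=44): chars_in_quartet=1 acc=0x2C bytes_emitted=0
After char 1 ('k'=36): chars_in_quartet=2 acc=0xB24 bytes_emitted=0
After char 2 ('y'=50): chars_in_quartet=3 acc=0x2C932 bytes_emitted=0
After char 3 ('6'=58): chars_in_quartet=4 acc=0xB24CBA -> emit B2 4C BA, reset; bytes_emitted=3
After char 4 ('d'=29): chars_in_quartet=1 acc=0x1D bytes_emitted=3
After char 5 ('7'=59): chars_in_quartet=2 acc=0x77B bytes_emitted=3
After char 6 ('p'=41): chars_in_quartet=3 acc=0x1DEE9 bytes_emitted=3
After char 7 ('w'=48): chars_in_quartet=4 acc=0x77BA70 -> emit 77 BA 70, reset; bytes_emitted=6
After char 8 ('N'=13): chars_in_quartet=1 acc=0xD bytes_emitted=6
After char 9 ('D'=3): chars_in_quartet=2 acc=0x343 bytes_emitted=6
After char 10 ('W'=22): chars_in_quartet=3 acc=0xD0D6 bytes_emitted=6
After char 11 ('U'=20): chars_in_quartet=4 acc=0x343594 -> emit 34 35 94, reset; bytes_emitted=9
After char 12 ('g'=32): chars_in_quartet=1 acc=0x20 bytes_emitted=9
After char 13 ('F'=5): chars_in_quartet=2 acc=0x805 bytes_emitted=9

Answer: 2 0x805 9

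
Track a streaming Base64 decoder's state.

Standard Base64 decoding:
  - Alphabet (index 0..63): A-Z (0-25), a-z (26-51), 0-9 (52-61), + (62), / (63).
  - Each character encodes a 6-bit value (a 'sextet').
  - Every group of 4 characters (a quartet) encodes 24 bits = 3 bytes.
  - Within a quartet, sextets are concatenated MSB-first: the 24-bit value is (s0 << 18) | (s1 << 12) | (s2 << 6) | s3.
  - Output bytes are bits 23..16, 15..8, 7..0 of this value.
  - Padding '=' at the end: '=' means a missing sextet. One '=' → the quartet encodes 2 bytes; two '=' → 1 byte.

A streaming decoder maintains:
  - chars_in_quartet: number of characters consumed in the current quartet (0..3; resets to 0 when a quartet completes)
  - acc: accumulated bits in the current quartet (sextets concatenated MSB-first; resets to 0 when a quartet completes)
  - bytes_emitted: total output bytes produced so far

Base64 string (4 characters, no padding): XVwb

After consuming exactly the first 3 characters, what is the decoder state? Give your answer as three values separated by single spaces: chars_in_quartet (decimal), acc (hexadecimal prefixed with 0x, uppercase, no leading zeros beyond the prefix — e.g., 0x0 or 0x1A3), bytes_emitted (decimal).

Answer: 3 0x17570 0

Derivation:
After char 0 ('X'=23): chars_in_quartet=1 acc=0x17 bytes_emitted=0
After char 1 ('V'=21): chars_in_quartet=2 acc=0x5D5 bytes_emitted=0
After char 2 ('w'=48): chars_in_quartet=3 acc=0x17570 bytes_emitted=0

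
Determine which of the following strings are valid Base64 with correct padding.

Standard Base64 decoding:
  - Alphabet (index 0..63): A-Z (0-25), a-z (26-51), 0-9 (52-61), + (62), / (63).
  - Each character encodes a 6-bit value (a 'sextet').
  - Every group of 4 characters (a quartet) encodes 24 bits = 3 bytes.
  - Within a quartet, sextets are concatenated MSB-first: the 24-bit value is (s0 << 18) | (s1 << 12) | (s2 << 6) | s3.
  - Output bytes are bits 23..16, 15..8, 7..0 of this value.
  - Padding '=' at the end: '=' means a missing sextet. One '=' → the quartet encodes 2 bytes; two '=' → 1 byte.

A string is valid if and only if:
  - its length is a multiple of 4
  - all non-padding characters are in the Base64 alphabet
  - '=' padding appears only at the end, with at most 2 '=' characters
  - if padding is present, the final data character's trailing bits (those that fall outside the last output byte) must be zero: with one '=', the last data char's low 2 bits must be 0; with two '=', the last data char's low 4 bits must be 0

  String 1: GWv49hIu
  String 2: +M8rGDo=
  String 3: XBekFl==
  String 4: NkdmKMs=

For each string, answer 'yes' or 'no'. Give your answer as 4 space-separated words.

String 1: 'GWv49hIu' → valid
String 2: '+M8rGDo=' → valid
String 3: 'XBekFl==' → invalid (bad trailing bits)
String 4: 'NkdmKMs=' → valid

Answer: yes yes no yes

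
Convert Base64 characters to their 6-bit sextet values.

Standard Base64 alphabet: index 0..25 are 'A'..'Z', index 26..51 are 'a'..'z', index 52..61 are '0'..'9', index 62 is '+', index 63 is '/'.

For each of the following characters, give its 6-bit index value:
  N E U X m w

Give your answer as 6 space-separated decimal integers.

Answer: 13 4 20 23 38 48

Derivation:
'N': A..Z range, ord('N') − ord('A') = 13
'E': A..Z range, ord('E') − ord('A') = 4
'U': A..Z range, ord('U') − ord('A') = 20
'X': A..Z range, ord('X') − ord('A') = 23
'm': a..z range, 26 + ord('m') − ord('a') = 38
'w': a..z range, 26 + ord('w') − ord('a') = 48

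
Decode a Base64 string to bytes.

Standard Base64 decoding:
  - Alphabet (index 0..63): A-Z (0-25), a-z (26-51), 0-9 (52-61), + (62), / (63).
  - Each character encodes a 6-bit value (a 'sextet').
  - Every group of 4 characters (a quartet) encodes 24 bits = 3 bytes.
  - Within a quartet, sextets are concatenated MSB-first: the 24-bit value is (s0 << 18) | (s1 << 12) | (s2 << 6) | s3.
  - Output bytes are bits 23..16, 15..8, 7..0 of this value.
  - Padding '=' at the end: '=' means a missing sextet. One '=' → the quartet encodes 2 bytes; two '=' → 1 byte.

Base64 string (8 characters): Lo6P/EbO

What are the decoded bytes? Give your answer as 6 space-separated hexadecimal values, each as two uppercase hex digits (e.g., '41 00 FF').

After char 0 ('L'=11): chars_in_quartet=1 acc=0xB bytes_emitted=0
After char 1 ('o'=40): chars_in_quartet=2 acc=0x2E8 bytes_emitted=0
After char 2 ('6'=58): chars_in_quartet=3 acc=0xBA3A bytes_emitted=0
After char 3 ('P'=15): chars_in_quartet=4 acc=0x2E8E8F -> emit 2E 8E 8F, reset; bytes_emitted=3
After char 4 ('/'=63): chars_in_quartet=1 acc=0x3F bytes_emitted=3
After char 5 ('E'=4): chars_in_quartet=2 acc=0xFC4 bytes_emitted=3
After char 6 ('b'=27): chars_in_quartet=3 acc=0x3F11B bytes_emitted=3
After char 7 ('O'=14): chars_in_quartet=4 acc=0xFC46CE -> emit FC 46 CE, reset; bytes_emitted=6

Answer: 2E 8E 8F FC 46 CE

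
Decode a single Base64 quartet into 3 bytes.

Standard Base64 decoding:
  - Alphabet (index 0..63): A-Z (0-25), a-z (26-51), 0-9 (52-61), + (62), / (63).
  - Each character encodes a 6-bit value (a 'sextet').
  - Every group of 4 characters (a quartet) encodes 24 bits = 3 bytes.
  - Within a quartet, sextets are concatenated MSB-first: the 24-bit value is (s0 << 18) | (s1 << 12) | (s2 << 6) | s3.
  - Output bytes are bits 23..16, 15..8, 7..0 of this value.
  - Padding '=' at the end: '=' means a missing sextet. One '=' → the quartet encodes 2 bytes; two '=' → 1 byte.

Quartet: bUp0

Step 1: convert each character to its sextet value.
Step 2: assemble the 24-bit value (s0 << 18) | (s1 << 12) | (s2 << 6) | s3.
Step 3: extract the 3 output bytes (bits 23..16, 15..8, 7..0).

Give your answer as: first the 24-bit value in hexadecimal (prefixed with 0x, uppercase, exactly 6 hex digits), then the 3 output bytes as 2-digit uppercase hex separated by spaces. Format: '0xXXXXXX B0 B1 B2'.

Sextets: b=27, U=20, p=41, 0=52
24-bit: (27<<18) | (20<<12) | (41<<6) | 52
      = 0x6C0000 | 0x014000 | 0x000A40 | 0x000034
      = 0x6D4A74
Bytes: (v>>16)&0xFF=6D, (v>>8)&0xFF=4A, v&0xFF=74

Answer: 0x6D4A74 6D 4A 74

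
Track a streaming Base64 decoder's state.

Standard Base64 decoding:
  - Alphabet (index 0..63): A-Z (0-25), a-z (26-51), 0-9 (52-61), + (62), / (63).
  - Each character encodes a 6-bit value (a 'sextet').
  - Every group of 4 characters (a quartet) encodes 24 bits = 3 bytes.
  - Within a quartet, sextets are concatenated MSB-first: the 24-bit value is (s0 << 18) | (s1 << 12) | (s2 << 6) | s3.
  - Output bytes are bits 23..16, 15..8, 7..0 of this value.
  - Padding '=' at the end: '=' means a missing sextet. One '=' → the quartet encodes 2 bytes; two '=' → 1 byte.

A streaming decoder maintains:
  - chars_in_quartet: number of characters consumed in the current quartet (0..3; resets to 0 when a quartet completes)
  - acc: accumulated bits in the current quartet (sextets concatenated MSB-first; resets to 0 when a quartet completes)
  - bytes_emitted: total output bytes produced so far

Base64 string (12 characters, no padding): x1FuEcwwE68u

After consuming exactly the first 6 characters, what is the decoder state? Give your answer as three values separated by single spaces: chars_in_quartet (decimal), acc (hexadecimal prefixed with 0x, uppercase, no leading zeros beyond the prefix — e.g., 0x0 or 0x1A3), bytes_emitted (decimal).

After char 0 ('x'=49): chars_in_quartet=1 acc=0x31 bytes_emitted=0
After char 1 ('1'=53): chars_in_quartet=2 acc=0xC75 bytes_emitted=0
After char 2 ('F'=5): chars_in_quartet=3 acc=0x31D45 bytes_emitted=0
After char 3 ('u'=46): chars_in_quartet=4 acc=0xC7516E -> emit C7 51 6E, reset; bytes_emitted=3
After char 4 ('E'=4): chars_in_quartet=1 acc=0x4 bytes_emitted=3
After char 5 ('c'=28): chars_in_quartet=2 acc=0x11C bytes_emitted=3

Answer: 2 0x11C 3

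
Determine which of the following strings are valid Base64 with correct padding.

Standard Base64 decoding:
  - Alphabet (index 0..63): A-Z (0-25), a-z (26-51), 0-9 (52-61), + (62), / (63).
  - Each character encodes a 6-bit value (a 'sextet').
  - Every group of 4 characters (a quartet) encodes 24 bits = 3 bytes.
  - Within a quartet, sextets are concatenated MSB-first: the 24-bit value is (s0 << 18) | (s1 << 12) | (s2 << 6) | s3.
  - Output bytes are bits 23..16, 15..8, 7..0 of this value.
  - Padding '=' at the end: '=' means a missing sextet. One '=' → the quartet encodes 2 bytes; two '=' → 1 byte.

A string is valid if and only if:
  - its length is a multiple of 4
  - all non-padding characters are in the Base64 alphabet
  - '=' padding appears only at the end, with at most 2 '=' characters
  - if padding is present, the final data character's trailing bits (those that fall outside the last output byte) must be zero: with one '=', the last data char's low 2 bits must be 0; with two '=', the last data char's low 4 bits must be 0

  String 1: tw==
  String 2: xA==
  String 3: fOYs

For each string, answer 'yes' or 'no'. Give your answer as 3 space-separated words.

String 1: 'tw==' → valid
String 2: 'xA==' → valid
String 3: 'fOYs' → valid

Answer: yes yes yes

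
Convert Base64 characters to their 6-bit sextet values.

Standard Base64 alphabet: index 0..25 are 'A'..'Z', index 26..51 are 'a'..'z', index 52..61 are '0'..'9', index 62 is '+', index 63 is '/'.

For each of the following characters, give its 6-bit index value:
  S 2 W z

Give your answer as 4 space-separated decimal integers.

'S': A..Z range, ord('S') − ord('A') = 18
'2': 0..9 range, 52 + ord('2') − ord('0') = 54
'W': A..Z range, ord('W') − ord('A') = 22
'z': a..z range, 26 + ord('z') − ord('a') = 51

Answer: 18 54 22 51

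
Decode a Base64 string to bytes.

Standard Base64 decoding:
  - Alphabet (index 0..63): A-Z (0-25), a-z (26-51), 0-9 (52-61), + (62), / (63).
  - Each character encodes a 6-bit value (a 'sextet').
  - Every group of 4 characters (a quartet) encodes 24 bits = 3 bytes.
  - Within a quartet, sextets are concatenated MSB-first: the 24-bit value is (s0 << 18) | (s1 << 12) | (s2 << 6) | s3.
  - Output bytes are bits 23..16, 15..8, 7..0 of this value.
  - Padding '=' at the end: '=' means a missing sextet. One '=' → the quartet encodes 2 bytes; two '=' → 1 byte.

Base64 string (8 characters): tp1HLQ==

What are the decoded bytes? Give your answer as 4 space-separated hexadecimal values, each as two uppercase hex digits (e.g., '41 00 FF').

Answer: B6 9D 47 2D

Derivation:
After char 0 ('t'=45): chars_in_quartet=1 acc=0x2D bytes_emitted=0
After char 1 ('p'=41): chars_in_quartet=2 acc=0xB69 bytes_emitted=0
After char 2 ('1'=53): chars_in_quartet=3 acc=0x2DA75 bytes_emitted=0
After char 3 ('H'=7): chars_in_quartet=4 acc=0xB69D47 -> emit B6 9D 47, reset; bytes_emitted=3
After char 4 ('L'=11): chars_in_quartet=1 acc=0xB bytes_emitted=3
After char 5 ('Q'=16): chars_in_quartet=2 acc=0x2D0 bytes_emitted=3
Padding '==': partial quartet acc=0x2D0 -> emit 2D; bytes_emitted=4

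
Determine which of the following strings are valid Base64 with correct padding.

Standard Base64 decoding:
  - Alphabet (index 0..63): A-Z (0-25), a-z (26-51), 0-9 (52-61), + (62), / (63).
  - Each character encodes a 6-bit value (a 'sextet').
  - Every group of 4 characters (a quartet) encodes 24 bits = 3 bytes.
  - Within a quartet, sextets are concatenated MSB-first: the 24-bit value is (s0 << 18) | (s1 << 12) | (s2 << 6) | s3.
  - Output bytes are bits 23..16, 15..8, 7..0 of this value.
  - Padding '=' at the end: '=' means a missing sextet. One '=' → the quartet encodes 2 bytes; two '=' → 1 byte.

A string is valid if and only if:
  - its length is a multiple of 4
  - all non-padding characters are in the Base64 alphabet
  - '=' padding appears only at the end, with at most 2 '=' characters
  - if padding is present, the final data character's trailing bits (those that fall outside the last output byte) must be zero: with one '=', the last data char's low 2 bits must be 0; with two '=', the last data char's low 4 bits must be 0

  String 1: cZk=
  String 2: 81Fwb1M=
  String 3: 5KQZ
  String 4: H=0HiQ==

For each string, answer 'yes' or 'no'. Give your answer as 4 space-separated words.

String 1: 'cZk=' → valid
String 2: '81Fwb1M=' → valid
String 3: '5KQZ' → valid
String 4: 'H=0HiQ==' → invalid (bad char(s): ['=']; '=' in middle)

Answer: yes yes yes no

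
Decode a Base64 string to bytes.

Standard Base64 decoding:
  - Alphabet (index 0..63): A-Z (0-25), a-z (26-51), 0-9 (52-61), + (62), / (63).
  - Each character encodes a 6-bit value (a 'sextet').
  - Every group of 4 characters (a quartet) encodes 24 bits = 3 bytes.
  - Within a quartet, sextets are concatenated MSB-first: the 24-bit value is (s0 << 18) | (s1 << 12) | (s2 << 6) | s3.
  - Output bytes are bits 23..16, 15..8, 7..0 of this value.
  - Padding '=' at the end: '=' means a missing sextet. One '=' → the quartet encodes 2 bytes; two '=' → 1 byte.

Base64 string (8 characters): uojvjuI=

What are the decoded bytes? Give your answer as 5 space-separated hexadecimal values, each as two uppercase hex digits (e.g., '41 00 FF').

Answer: BA 88 EF 8E E2

Derivation:
After char 0 ('u'=46): chars_in_quartet=1 acc=0x2E bytes_emitted=0
After char 1 ('o'=40): chars_in_quartet=2 acc=0xBA8 bytes_emitted=0
After char 2 ('j'=35): chars_in_quartet=3 acc=0x2EA23 bytes_emitted=0
After char 3 ('v'=47): chars_in_quartet=4 acc=0xBA88EF -> emit BA 88 EF, reset; bytes_emitted=3
After char 4 ('j'=35): chars_in_quartet=1 acc=0x23 bytes_emitted=3
After char 5 ('u'=46): chars_in_quartet=2 acc=0x8EE bytes_emitted=3
After char 6 ('I'=8): chars_in_quartet=3 acc=0x23B88 bytes_emitted=3
Padding '=': partial quartet acc=0x23B88 -> emit 8E E2; bytes_emitted=5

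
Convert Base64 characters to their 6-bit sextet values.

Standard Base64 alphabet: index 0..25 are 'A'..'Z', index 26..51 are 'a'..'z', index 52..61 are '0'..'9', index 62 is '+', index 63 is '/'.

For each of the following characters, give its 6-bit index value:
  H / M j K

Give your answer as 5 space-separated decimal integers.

Answer: 7 63 12 35 10

Derivation:
'H': A..Z range, ord('H') − ord('A') = 7
'/': index 63
'M': A..Z range, ord('M') − ord('A') = 12
'j': a..z range, 26 + ord('j') − ord('a') = 35
'K': A..Z range, ord('K') − ord('A') = 10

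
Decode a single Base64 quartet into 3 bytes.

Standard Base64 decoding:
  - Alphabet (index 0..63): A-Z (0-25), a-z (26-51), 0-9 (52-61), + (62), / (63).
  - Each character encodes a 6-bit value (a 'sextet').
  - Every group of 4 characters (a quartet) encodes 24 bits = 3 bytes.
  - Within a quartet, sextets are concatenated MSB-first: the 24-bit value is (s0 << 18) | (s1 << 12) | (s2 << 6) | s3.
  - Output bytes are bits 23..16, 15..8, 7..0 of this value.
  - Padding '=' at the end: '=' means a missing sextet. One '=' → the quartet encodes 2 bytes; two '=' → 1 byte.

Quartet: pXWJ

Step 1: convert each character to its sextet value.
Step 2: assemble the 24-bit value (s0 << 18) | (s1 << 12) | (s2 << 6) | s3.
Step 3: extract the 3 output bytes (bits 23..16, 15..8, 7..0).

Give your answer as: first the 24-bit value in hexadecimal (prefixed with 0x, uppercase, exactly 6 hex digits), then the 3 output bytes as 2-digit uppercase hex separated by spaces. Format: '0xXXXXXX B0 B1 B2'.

Sextets: p=41, X=23, W=22, J=9
24-bit: (41<<18) | (23<<12) | (22<<6) | 9
      = 0xA40000 | 0x017000 | 0x000580 | 0x000009
      = 0xA57589
Bytes: (v>>16)&0xFF=A5, (v>>8)&0xFF=75, v&0xFF=89

Answer: 0xA57589 A5 75 89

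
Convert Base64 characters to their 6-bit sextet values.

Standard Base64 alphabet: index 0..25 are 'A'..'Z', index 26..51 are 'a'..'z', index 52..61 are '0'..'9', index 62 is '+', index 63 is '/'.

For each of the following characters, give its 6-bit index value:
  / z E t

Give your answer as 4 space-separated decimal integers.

'/': index 63
'z': a..z range, 26 + ord('z') − ord('a') = 51
'E': A..Z range, ord('E') − ord('A') = 4
't': a..z range, 26 + ord('t') − ord('a') = 45

Answer: 63 51 4 45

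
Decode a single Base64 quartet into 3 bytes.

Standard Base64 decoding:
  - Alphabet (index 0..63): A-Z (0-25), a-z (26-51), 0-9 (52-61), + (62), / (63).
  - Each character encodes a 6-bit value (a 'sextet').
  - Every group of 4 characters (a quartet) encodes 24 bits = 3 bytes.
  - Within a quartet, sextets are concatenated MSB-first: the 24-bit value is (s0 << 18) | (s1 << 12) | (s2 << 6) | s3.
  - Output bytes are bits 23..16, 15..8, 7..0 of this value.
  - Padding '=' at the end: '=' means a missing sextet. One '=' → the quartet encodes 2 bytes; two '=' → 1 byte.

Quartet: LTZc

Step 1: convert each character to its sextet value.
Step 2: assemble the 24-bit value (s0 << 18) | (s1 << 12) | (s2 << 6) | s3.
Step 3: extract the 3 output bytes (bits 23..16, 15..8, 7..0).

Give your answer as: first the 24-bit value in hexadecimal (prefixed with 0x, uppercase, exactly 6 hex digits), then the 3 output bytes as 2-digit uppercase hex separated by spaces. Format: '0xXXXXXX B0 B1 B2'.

Sextets: L=11, T=19, Z=25, c=28
24-bit: (11<<18) | (19<<12) | (25<<6) | 28
      = 0x2C0000 | 0x013000 | 0x000640 | 0x00001C
      = 0x2D365C
Bytes: (v>>16)&0xFF=2D, (v>>8)&0xFF=36, v&0xFF=5C

Answer: 0x2D365C 2D 36 5C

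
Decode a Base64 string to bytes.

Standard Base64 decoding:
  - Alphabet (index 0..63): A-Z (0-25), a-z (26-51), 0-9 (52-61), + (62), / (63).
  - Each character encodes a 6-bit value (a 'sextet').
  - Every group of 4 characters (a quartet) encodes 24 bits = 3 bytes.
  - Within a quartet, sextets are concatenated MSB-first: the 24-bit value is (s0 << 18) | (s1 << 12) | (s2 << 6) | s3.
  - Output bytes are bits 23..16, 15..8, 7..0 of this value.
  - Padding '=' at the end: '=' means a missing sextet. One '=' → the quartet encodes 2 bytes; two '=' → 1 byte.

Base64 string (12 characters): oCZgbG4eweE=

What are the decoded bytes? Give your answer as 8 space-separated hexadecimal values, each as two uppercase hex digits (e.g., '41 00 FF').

After char 0 ('o'=40): chars_in_quartet=1 acc=0x28 bytes_emitted=0
After char 1 ('C'=2): chars_in_quartet=2 acc=0xA02 bytes_emitted=0
After char 2 ('Z'=25): chars_in_quartet=3 acc=0x28099 bytes_emitted=0
After char 3 ('g'=32): chars_in_quartet=4 acc=0xA02660 -> emit A0 26 60, reset; bytes_emitted=3
After char 4 ('b'=27): chars_in_quartet=1 acc=0x1B bytes_emitted=3
After char 5 ('G'=6): chars_in_quartet=2 acc=0x6C6 bytes_emitted=3
After char 6 ('4'=56): chars_in_quartet=3 acc=0x1B1B8 bytes_emitted=3
After char 7 ('e'=30): chars_in_quartet=4 acc=0x6C6E1E -> emit 6C 6E 1E, reset; bytes_emitted=6
After char 8 ('w'=48): chars_in_quartet=1 acc=0x30 bytes_emitted=6
After char 9 ('e'=30): chars_in_quartet=2 acc=0xC1E bytes_emitted=6
After char 10 ('E'=4): chars_in_quartet=3 acc=0x30784 bytes_emitted=6
Padding '=': partial quartet acc=0x30784 -> emit C1 E1; bytes_emitted=8

Answer: A0 26 60 6C 6E 1E C1 E1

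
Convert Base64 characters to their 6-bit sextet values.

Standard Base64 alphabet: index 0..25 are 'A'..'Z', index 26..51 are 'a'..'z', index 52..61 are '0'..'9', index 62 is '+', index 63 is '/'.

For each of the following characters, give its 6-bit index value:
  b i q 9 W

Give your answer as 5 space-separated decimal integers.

Answer: 27 34 42 61 22

Derivation:
'b': a..z range, 26 + ord('b') − ord('a') = 27
'i': a..z range, 26 + ord('i') − ord('a') = 34
'q': a..z range, 26 + ord('q') − ord('a') = 42
'9': 0..9 range, 52 + ord('9') − ord('0') = 61
'W': A..Z range, ord('W') − ord('A') = 22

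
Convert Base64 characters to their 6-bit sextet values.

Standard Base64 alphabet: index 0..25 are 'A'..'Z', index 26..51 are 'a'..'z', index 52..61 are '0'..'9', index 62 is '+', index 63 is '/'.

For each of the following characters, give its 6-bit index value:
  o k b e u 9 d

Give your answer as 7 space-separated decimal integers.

Answer: 40 36 27 30 46 61 29

Derivation:
'o': a..z range, 26 + ord('o') − ord('a') = 40
'k': a..z range, 26 + ord('k') − ord('a') = 36
'b': a..z range, 26 + ord('b') − ord('a') = 27
'e': a..z range, 26 + ord('e') − ord('a') = 30
'u': a..z range, 26 + ord('u') − ord('a') = 46
'9': 0..9 range, 52 + ord('9') − ord('0') = 61
'd': a..z range, 26 + ord('d') − ord('a') = 29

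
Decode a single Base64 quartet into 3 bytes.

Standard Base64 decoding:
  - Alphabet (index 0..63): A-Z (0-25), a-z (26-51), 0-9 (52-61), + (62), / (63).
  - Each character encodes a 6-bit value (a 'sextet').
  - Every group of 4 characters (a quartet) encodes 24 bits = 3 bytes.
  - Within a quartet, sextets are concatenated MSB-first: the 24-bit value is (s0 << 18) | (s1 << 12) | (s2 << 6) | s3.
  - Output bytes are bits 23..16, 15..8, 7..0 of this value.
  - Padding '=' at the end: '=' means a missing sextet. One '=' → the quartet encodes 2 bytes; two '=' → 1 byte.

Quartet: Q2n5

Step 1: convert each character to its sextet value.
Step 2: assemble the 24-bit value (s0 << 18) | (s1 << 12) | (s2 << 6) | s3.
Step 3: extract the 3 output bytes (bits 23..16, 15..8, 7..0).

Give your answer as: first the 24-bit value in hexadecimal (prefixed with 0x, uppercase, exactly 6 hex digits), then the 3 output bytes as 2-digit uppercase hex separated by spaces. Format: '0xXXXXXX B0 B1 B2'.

Sextets: Q=16, 2=54, n=39, 5=57
24-bit: (16<<18) | (54<<12) | (39<<6) | 57
      = 0x400000 | 0x036000 | 0x0009C0 | 0x000039
      = 0x4369F9
Bytes: (v>>16)&0xFF=43, (v>>8)&0xFF=69, v&0xFF=F9

Answer: 0x4369F9 43 69 F9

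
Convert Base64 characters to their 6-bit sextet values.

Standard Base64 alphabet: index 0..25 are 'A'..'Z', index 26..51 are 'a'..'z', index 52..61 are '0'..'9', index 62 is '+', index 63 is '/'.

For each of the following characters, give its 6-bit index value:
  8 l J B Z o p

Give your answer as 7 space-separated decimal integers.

'8': 0..9 range, 52 + ord('8') − ord('0') = 60
'l': a..z range, 26 + ord('l') − ord('a') = 37
'J': A..Z range, ord('J') − ord('A') = 9
'B': A..Z range, ord('B') − ord('A') = 1
'Z': A..Z range, ord('Z') − ord('A') = 25
'o': a..z range, 26 + ord('o') − ord('a') = 40
'p': a..z range, 26 + ord('p') − ord('a') = 41

Answer: 60 37 9 1 25 40 41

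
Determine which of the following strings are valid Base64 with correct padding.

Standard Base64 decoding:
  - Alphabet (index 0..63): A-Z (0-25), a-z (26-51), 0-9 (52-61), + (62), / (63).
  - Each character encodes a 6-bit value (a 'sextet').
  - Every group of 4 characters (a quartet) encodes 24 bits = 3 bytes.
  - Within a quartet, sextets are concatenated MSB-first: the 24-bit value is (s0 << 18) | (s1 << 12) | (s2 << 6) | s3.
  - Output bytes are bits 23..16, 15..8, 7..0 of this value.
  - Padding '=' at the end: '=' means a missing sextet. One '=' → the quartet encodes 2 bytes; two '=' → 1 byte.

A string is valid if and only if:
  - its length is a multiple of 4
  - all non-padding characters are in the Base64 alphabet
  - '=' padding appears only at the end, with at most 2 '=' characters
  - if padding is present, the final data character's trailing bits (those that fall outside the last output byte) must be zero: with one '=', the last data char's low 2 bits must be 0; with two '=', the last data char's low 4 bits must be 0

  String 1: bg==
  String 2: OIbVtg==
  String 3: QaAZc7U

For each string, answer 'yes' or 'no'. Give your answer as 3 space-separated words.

String 1: 'bg==' → valid
String 2: 'OIbVtg==' → valid
String 3: 'QaAZc7U' → invalid (len=7 not mult of 4)

Answer: yes yes no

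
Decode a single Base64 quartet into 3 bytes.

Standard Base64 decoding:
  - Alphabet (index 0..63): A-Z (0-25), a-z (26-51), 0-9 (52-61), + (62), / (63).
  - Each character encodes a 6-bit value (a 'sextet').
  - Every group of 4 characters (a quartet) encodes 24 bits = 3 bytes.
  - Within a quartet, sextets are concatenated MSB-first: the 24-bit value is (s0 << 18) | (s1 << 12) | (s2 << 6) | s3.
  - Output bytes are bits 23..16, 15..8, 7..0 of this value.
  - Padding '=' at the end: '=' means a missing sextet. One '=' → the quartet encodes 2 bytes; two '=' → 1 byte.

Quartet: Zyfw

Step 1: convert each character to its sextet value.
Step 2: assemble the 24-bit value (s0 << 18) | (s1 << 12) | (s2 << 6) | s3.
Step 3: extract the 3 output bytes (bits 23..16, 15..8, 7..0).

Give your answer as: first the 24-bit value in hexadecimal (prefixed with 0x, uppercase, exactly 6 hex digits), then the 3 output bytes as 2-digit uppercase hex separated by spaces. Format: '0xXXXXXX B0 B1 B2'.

Sextets: Z=25, y=50, f=31, w=48
24-bit: (25<<18) | (50<<12) | (31<<6) | 48
      = 0x640000 | 0x032000 | 0x0007C0 | 0x000030
      = 0x6727F0
Bytes: (v>>16)&0xFF=67, (v>>8)&0xFF=27, v&0xFF=F0

Answer: 0x6727F0 67 27 F0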